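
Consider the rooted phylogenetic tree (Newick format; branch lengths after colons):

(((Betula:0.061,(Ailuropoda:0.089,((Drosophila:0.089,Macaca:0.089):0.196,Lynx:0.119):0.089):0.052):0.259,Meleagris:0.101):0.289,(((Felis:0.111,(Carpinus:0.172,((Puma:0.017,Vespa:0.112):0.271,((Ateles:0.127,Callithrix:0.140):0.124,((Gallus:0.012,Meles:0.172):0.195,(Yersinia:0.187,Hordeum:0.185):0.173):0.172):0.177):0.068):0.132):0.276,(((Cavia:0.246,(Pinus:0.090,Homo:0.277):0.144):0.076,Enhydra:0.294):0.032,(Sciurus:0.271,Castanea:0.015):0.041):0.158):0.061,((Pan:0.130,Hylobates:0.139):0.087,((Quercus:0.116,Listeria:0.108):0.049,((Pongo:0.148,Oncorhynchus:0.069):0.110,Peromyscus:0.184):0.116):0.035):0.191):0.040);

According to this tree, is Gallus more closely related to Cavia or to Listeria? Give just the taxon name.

Cavia

The MRCA of Gallus and Cavia subtends ((Felis,(Carpinus,((Puma,Vespa),((Ateles,Callithrix),((Gallus,Meles),(Yersinia,Hordeum)))))),(((Cavia,(Pinus,Homo)),Enhydra),(Sciurus,Castanea))) (16 taxa).
The MRCA of Gallus and Listeria subtends (((Felis,(Carpinus,((Puma,Vespa),((Ateles,Callithrix),((Gallus,Meles),(Yersinia,Hordeum)))))),(((Cavia,(Pinus,Homo)),Enhydra),(Sciurus,Castanea))),((Pan,Hylobates),((Quercus,Listeria),((Pongo,Oncorhynchus),Peromyscus)))) (23 taxa).
The first is nested inside the second, so Gallus shares a more recent common ancestor with Cavia.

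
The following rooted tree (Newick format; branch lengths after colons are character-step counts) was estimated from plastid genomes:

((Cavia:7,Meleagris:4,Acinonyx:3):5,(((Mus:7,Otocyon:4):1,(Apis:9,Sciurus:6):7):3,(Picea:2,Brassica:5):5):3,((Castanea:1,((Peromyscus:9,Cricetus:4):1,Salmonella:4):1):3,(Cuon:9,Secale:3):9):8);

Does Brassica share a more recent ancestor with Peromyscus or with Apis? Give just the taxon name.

Apis

The MRCA of Brassica and Apis subtends (((Mus,Otocyon),(Apis,Sciurus)),(Picea,Brassica)) (6 taxa).
The MRCA of Brassica and Peromyscus is the root, subtending the entire tree (15 taxa).
The first is nested inside the second, so Brassica shares a more recent common ancestor with Apis.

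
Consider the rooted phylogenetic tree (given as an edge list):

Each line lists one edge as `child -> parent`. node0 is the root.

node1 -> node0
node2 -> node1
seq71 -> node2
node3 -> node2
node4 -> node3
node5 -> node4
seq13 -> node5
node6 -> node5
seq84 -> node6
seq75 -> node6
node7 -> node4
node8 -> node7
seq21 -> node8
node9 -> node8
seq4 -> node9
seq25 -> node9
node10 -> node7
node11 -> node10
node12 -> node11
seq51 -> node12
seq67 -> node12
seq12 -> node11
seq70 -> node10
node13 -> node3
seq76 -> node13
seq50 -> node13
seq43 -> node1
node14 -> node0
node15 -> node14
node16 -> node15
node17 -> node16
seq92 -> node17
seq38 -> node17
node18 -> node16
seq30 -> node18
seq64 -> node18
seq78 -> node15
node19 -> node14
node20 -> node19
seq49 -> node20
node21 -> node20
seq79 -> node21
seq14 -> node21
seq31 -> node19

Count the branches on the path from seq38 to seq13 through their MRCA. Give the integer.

The MRCA of seq38 and seq13 is the root of the tree.
From seq38 up to that node: 5 branches. From seq13 up to the same node: 6 branches. Total: 5 + 6 = 11.

11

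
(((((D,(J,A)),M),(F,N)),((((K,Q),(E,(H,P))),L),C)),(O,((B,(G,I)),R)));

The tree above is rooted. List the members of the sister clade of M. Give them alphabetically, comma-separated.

A, D, J

M attaches to the tree at the node subtending ((D,(J,A)),M).
The other lineage descending from that same node — the sister group — is (D,(J,A)); its 3 tips in alphabetical order are the answer.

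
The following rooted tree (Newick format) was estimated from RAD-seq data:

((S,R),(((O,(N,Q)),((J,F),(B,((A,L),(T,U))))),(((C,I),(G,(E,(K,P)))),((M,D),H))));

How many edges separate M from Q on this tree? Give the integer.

The MRCA of M and Q is the node subtending (((O,(N,Q)),((J,F),(B,((A,L),(T,U))))),(((C,I),(G,(E,(K,P)))),((M,D),H))).
From M up to that node: 4 branches. From Q up to the same node: 4 branches. Total: 4 + 4 = 8.

8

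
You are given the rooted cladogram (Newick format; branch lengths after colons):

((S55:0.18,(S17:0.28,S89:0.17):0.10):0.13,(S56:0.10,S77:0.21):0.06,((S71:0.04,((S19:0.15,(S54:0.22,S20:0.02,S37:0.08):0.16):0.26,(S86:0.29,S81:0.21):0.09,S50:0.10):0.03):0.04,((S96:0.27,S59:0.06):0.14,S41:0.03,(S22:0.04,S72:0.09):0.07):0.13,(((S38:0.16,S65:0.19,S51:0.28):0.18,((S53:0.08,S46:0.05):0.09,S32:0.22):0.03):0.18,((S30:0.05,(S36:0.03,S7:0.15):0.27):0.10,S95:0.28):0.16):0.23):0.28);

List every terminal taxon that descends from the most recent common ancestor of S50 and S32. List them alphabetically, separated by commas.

S19, S20, S22, S30, S32, S36, S37, S38, S41, S46, S50, S51, S53, S54, S59, S65, S7, S71, S72, S81, S86, S95, S96

Tracing S50: it sits inside ((S19,(S54,S20,S37)),(S86,S81),S50).
Tracing S32: it sits inside ((S53,S46),S32).
The smallest clade enclosing both is ((S71,((S19,(S54,S20,S37)),(S86,S81),S50)),((S96,S59),S41,(S22,S72)),(((S38,S65,S51),((S53,S46),S32)),((S30,(S36,S7)),S95))); the answer is its 23 terminal taxa in alphabetical order.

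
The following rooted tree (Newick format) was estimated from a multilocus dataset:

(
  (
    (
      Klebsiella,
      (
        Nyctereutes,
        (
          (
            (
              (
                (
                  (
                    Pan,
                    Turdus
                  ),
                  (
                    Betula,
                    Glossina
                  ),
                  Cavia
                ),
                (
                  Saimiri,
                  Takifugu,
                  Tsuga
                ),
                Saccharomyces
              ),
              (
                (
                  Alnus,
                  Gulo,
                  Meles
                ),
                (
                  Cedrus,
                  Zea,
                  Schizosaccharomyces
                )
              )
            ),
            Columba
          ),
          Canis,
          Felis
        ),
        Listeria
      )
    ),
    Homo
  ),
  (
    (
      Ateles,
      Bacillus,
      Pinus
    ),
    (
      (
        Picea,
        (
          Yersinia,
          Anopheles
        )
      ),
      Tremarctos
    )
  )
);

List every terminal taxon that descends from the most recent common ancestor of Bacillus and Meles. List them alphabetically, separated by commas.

Alnus, Anopheles, Ateles, Bacillus, Betula, Canis, Cavia, Cedrus, Columba, Felis, Glossina, Gulo, Homo, Klebsiella, Listeria, Meles, Nyctereutes, Pan, Picea, Pinus, Saccharomyces, Saimiri, Schizosaccharomyces, Takifugu, Tremarctos, Tsuga, Turdus, Yersinia, Zea

Tracing Bacillus: it sits inside (Ateles,Bacillus,Pinus).
Tracing Meles: it sits inside (Alnus,Gulo,Meles).
The smallest clade enclosing both is the whole tree (their MRCA is the root), so the answer is all 29 tips in alphabetical order.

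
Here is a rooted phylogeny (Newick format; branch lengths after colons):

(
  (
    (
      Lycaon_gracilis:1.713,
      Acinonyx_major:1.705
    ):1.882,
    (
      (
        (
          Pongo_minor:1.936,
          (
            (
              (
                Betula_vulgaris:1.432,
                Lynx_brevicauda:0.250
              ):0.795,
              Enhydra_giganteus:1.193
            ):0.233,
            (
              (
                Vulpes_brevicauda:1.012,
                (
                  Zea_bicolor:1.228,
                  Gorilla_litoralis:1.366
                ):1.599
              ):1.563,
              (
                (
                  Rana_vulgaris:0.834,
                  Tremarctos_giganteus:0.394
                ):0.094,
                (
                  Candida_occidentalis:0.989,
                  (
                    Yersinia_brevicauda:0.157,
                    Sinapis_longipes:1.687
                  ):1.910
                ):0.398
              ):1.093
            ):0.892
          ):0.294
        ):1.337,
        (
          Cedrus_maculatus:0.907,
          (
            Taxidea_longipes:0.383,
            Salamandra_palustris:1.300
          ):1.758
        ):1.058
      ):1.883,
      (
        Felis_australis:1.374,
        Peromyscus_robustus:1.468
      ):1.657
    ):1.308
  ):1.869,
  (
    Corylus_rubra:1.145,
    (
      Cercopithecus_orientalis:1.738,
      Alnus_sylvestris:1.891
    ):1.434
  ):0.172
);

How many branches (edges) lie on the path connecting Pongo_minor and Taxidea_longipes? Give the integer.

5

The MRCA of Pongo_minor and Taxidea_longipes is the node subtending ((Pongo_minor,(((Betula_vulgaris,Lynx_brevicauda),Enhydra_giganteus),((Vulpes_brevicauda,(Zea_bicolor,Gorilla_litoralis)),((Rana_vulgaris,Tremarctos_giganteus),(Candida_occidentalis,(Yersinia_brevicauda,Sinapis_longipes)))))),(Cedrus_maculatus,(Taxidea_longipes,Salamandra_palustris))).
From Pongo_minor up to that node: 2 branches. From Taxidea_longipes up to the same node: 3 branches. Total: 2 + 3 = 5.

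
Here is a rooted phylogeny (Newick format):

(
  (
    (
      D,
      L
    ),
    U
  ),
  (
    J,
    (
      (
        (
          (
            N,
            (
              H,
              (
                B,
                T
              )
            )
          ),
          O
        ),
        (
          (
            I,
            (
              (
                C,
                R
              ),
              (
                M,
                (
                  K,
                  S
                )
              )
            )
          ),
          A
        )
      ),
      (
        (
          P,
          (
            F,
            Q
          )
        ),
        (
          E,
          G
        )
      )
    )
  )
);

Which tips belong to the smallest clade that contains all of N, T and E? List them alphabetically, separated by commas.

Tracing N: it sits inside (N,(H,(B,T))).
Tracing T: it sits inside (B,T).
Tracing E: it sits inside (E,G).
The smallest clade enclosing all 3 is ((((N,(H,(B,T))),O),((I,((C,R),(M,(K,S)))),A)),((P,(F,Q)),(E,G))); the answer is its 17 terminal taxa in alphabetical order.

A, B, C, E, F, G, H, I, K, M, N, O, P, Q, R, S, T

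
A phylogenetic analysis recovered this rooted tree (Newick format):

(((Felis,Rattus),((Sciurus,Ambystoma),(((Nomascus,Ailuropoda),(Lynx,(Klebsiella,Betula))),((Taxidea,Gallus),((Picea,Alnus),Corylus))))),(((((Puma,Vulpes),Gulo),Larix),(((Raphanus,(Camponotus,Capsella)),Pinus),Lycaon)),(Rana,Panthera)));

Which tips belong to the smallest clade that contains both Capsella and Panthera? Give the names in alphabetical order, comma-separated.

Camponotus, Capsella, Gulo, Larix, Lycaon, Panthera, Pinus, Puma, Rana, Raphanus, Vulpes

Tracing Capsella: it sits inside (Camponotus,Capsella).
Tracing Panthera: it sits inside (Rana,Panthera).
The smallest clade enclosing both is (((((Puma,Vulpes),Gulo),Larix),(((Raphanus,(Camponotus,Capsella)),Pinus),Lycaon)),(Rana,Panthera)); the answer is its 11 terminal taxa in alphabetical order.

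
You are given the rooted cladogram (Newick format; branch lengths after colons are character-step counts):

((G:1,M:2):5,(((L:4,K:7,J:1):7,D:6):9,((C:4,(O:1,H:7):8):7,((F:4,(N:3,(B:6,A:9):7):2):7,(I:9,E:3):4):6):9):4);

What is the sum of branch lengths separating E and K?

45

The path runs E → … → MRCA → … → K; the MRCA is the node subtending (((L,K,J),D),((C,(O,H)),((F,(N,(B,A))),(I,E)))).
Branch lengths along that path: 3 + 4 + 6 + 9 + 9 + 7 + 7 = 45.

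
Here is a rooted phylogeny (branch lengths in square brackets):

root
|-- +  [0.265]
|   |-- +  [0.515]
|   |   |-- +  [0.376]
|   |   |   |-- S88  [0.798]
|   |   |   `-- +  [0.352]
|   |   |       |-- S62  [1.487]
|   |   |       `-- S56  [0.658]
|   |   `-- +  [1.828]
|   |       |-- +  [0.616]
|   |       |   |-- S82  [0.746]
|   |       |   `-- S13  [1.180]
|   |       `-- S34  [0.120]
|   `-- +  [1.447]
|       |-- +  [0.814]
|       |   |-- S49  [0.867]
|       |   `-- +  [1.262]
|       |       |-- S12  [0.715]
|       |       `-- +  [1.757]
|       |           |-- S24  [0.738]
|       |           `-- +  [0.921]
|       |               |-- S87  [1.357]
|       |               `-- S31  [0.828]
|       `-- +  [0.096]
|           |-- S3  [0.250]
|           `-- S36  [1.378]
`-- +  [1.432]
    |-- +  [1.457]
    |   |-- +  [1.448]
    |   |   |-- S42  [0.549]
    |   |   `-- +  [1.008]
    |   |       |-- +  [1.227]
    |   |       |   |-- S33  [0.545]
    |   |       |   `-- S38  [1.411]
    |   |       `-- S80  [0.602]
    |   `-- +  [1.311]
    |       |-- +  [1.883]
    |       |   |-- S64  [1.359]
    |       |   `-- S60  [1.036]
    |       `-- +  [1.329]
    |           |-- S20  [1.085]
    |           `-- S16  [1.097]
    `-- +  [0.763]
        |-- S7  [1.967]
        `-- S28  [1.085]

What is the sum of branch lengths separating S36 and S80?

9.133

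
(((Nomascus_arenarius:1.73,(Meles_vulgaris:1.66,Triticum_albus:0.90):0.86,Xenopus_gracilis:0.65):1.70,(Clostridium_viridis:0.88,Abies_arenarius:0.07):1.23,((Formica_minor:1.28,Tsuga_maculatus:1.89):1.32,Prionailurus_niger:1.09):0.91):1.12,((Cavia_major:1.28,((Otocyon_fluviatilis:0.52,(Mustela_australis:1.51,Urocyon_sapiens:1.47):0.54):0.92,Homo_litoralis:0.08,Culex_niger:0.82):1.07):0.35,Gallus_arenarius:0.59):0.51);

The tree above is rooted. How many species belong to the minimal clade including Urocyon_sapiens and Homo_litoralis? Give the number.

The MRCA of Urocyon_sapiens and Homo_litoralis is the node subtending ((Otocyon_fluviatilis,(Mustela_australis,Urocyon_sapiens)),Homo_litoralis,Culex_niger).
That clade contains 5 terminal taxa: Culex_niger, Homo_litoralis, Mustela_australis, Otocyon_fluviatilis, Urocyon_sapiens.

5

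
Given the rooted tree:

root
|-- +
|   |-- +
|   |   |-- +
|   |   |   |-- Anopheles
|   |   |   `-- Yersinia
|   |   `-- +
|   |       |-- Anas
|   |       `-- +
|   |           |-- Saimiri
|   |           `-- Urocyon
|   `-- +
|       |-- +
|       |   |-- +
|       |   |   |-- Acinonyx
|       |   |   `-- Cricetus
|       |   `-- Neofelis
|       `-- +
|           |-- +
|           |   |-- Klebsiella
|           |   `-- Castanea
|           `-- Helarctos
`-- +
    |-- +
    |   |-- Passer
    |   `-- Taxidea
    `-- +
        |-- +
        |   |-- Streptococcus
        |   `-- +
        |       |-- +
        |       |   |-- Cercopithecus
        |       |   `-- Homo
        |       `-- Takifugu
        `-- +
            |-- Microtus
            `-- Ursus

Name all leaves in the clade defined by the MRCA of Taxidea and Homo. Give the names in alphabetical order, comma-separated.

Tracing Taxidea: it sits inside (Passer,Taxidea).
Tracing Homo: it sits inside (Cercopithecus,Homo).
The smallest clade enclosing both is ((Passer,Taxidea),((Streptococcus,((Cercopithecus,Homo),Takifugu)),(Microtus,Ursus))); the answer is its 8 terminal taxa in alphabetical order.

Cercopithecus, Homo, Microtus, Passer, Streptococcus, Takifugu, Taxidea, Ursus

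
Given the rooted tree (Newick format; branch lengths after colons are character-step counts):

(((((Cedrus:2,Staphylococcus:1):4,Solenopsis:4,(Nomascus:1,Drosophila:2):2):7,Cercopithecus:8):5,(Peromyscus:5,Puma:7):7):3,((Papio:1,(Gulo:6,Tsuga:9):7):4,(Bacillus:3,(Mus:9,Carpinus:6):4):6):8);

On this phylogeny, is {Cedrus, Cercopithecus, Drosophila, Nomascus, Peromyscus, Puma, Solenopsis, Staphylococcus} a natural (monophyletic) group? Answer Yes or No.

Yes

The most recent common ancestor of these taxa subtends ((((Cedrus,Staphylococcus),Solenopsis,(Nomascus,Drosophila)),Cercopithecus),(Peromyscus,Puma)).
That clade has exactly 8 tips — every listed taxon and nothing else — so the group is monophyletic.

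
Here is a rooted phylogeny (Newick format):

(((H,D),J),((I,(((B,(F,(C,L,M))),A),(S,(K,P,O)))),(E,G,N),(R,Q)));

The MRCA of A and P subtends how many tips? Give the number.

The MRCA of A and P is the node subtending (((B,(F,(C,L,M))),A),(S,(K,P,O))).
That clade contains 10 terminal taxa: A, B, C, F, K, L, M, O, P, S.

10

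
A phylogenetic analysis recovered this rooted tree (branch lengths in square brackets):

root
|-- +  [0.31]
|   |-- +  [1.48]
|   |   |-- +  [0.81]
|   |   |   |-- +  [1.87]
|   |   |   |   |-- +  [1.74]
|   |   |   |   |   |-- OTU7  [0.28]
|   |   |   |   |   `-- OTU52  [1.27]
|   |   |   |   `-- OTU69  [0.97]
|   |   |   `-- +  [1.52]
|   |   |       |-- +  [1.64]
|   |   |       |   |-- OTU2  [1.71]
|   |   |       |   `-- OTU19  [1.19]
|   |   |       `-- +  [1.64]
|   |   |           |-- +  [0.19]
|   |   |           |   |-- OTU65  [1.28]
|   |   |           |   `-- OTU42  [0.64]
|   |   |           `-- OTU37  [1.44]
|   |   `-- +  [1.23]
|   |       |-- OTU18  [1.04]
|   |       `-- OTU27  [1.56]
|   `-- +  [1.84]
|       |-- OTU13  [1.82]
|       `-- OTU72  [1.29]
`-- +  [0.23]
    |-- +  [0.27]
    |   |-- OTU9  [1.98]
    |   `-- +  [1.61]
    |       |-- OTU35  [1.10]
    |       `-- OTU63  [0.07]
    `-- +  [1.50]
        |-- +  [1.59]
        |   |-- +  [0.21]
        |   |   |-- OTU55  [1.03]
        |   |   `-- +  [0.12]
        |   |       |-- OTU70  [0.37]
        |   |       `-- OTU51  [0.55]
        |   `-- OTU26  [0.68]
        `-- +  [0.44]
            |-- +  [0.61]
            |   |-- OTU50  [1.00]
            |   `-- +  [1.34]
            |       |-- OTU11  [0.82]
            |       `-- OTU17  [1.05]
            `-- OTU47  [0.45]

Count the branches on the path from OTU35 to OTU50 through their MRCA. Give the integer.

7

The MRCA of OTU35 and OTU50 is the node subtending ((OTU9,(OTU35,OTU63)),(((OTU55,(OTU70,OTU51)),OTU26),((OTU50,(OTU11,OTU17)),OTU47))).
From OTU35 up to that node: 3 branches. From OTU50 up to the same node: 4 branches. Total: 3 + 4 = 7.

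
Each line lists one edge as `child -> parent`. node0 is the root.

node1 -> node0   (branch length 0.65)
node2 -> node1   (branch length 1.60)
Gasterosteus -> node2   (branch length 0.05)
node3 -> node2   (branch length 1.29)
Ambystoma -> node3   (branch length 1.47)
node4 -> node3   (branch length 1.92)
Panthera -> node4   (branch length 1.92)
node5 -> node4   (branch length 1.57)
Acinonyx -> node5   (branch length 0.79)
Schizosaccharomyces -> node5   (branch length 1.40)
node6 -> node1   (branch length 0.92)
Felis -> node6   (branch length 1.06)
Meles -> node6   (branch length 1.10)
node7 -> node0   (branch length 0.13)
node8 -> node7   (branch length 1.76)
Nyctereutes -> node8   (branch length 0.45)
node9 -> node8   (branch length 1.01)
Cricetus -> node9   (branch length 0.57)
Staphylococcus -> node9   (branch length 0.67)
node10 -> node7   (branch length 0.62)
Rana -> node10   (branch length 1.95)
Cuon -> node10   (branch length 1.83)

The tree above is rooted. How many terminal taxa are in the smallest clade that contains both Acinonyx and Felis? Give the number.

The MRCA of Acinonyx and Felis is the node subtending ((Gasterosteus,(Ambystoma,(Panthera,(Acinonyx,Schizosaccharomyces)))),(Felis,Meles)).
That clade contains 7 terminal taxa: Acinonyx, Ambystoma, Felis, Gasterosteus, Meles, Panthera, Schizosaccharomyces.

7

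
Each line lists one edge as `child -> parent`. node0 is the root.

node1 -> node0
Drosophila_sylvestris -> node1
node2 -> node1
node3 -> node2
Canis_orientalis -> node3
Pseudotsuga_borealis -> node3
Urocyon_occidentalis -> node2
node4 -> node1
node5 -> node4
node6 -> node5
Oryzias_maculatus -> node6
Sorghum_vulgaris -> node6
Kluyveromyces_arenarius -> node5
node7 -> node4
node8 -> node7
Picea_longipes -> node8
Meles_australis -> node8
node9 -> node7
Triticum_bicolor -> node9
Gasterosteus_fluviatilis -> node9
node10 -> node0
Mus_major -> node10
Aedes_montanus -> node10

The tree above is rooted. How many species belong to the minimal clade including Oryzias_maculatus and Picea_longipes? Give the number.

7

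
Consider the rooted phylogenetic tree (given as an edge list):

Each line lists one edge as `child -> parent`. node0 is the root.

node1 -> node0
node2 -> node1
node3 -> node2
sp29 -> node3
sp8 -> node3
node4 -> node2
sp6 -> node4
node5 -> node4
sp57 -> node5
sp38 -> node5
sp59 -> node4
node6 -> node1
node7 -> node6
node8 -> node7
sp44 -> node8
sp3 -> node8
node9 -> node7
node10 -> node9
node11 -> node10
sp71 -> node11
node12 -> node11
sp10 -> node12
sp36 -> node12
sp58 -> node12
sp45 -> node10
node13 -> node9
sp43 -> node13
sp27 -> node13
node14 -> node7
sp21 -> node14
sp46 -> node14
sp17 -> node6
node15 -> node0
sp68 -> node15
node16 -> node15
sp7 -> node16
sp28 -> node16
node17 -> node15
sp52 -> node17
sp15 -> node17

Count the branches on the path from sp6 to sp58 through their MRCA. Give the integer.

10

The MRCA of sp6 and sp58 is the node subtending (((sp29,sp8),(sp6,(sp57,sp38),sp59)),(((sp44,sp3),(((sp71,(sp10,sp36,sp58)),sp45),(sp43,sp27)),(sp21,sp46)),sp17)).
From sp6 up to that node: 3 branches. From sp58 up to the same node: 7 branches. Total: 3 + 7 = 10.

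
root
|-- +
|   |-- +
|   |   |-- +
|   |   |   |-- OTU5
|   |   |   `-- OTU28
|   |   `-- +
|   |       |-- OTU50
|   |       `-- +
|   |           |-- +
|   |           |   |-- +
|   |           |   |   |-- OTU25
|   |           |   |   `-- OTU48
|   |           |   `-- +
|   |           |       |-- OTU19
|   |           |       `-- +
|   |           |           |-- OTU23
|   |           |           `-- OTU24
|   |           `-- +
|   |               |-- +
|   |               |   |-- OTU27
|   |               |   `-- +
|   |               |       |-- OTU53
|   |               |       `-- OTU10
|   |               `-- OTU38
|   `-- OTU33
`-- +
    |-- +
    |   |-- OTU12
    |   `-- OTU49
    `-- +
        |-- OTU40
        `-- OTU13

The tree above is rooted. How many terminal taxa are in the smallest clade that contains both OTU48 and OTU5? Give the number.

12

The MRCA of OTU48 and OTU5 is the node subtending ((OTU5,OTU28),(OTU50,(((OTU25,OTU48),(OTU19,(OTU23,OTU24))),((OTU27,(OTU53,OTU10)),OTU38)))).
That clade contains 12 terminal taxa: OTU10, OTU19, OTU23, OTU24, OTU25, OTU27, OTU28, OTU38, OTU48, OTU5, OTU50, OTU53.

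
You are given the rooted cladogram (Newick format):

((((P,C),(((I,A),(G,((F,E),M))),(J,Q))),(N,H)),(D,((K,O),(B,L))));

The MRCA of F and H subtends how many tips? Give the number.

12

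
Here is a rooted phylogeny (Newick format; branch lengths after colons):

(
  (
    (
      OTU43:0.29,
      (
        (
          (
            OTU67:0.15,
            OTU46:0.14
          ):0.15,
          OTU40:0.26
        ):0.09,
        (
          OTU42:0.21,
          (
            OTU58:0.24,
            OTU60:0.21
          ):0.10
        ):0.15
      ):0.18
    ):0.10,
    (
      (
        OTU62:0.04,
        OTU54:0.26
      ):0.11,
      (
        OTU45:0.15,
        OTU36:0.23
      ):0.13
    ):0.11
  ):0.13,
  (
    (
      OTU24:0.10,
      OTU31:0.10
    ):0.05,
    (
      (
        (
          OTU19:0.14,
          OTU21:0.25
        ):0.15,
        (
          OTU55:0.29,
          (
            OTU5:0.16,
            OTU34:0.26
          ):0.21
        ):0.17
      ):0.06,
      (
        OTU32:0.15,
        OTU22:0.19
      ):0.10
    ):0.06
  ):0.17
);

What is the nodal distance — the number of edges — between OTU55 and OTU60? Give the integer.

The MRCA of OTU55 and OTU60 is the root of the tree.
From OTU55 up to that node: 5 branches. From OTU60 up to the same node: 6 branches. Total: 5 + 6 = 11.

11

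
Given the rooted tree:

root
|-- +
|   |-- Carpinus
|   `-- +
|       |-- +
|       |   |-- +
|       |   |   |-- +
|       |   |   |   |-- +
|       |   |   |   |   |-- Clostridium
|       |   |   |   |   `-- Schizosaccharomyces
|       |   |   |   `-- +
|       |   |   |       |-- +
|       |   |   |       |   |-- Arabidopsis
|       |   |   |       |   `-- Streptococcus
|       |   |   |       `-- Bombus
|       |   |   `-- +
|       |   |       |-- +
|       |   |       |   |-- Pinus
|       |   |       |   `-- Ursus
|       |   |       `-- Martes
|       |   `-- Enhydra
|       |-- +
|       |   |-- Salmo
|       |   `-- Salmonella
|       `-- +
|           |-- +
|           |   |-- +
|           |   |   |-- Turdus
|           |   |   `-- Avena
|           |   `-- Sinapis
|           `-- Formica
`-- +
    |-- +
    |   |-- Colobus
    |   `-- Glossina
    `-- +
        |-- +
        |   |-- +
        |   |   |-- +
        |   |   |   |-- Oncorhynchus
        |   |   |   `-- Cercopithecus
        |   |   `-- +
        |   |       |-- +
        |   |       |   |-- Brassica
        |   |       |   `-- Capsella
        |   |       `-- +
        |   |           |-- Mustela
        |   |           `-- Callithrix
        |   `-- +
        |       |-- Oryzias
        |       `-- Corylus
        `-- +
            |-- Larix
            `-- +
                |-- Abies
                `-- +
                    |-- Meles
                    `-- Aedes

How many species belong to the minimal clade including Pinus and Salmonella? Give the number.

The MRCA of Pinus and Salmonella is the node subtending (((((Clostridium,Schizosaccharomyces),((Arabidopsis,Streptococcus),Bombus)),((Pinus,Ursus),Martes)),Enhydra),(Salmo,Salmonella),(((Turdus,Avena),Sinapis),Formica)).
That clade contains 15 terminal taxa: Arabidopsis, Avena, Bombus, Clostridium, Enhydra, Formica, Martes, Pinus, Salmo, Salmonella, Schizosaccharomyces, Sinapis, Streptococcus, Turdus, Ursus.

15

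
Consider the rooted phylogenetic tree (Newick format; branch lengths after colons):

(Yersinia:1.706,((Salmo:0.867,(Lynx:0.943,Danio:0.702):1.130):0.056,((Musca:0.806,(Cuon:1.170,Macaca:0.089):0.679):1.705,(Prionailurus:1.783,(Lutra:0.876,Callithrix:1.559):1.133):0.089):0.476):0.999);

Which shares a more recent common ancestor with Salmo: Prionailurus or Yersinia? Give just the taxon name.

The MRCA of Salmo and Prionailurus subtends ((Salmo,(Lynx,Danio)),((Musca,(Cuon,Macaca)),(Prionailurus,(Lutra,Callithrix)))) (9 taxa).
The MRCA of Salmo and Yersinia is the root, subtending the entire tree (10 taxa).
The first is nested inside the second, so Salmo shares a more recent common ancestor with Prionailurus.

Prionailurus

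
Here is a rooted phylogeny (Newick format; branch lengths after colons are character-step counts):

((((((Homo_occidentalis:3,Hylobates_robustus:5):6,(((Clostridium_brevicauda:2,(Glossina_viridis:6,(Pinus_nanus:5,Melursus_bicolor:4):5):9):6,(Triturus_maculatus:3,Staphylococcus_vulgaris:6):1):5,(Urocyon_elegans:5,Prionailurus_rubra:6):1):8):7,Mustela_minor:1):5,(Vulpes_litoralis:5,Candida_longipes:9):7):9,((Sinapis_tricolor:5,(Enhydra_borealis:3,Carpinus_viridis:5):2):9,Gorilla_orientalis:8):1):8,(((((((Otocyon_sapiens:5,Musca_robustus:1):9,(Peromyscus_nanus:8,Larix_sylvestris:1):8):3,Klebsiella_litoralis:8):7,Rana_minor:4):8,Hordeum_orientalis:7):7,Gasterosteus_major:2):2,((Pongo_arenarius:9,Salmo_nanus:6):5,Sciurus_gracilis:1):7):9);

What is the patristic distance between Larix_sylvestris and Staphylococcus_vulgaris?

The path runs Larix_sylvestris → … → MRCA → … → Staphylococcus_vulgaris; the MRCA is the root of the tree.
Branch lengths along that path: 1 + 8 + 3 + 7 + 8 + 7 + 2 + 9 + 8 + 9 + 5 + 7 + 8 + 5 + 1 + 6 = 94.

94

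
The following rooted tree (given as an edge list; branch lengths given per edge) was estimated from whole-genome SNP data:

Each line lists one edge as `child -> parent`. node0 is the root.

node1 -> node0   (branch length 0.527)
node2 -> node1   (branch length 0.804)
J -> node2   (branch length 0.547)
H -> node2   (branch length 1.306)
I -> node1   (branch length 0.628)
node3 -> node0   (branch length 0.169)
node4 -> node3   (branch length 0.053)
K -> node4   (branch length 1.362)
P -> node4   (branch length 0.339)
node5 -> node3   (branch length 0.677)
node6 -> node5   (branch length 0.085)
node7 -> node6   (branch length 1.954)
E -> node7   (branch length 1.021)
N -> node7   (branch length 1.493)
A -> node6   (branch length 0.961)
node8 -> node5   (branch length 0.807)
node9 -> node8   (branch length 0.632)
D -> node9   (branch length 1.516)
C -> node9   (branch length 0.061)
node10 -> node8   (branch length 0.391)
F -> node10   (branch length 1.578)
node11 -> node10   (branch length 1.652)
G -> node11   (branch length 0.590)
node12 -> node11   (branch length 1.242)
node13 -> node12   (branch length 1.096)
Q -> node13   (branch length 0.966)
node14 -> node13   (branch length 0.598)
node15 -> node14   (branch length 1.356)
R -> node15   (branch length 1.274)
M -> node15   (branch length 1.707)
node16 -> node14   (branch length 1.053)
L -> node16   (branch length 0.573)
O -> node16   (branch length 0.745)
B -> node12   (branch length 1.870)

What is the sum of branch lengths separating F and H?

The path runs F → … → MRCA → … → H; the MRCA is the root of the tree.
Branch lengths along that path: 1.578 + 0.391 + 0.807 + 0.677 + 0.169 + 0.527 + 0.804 + 1.306 = 6.259.

6.259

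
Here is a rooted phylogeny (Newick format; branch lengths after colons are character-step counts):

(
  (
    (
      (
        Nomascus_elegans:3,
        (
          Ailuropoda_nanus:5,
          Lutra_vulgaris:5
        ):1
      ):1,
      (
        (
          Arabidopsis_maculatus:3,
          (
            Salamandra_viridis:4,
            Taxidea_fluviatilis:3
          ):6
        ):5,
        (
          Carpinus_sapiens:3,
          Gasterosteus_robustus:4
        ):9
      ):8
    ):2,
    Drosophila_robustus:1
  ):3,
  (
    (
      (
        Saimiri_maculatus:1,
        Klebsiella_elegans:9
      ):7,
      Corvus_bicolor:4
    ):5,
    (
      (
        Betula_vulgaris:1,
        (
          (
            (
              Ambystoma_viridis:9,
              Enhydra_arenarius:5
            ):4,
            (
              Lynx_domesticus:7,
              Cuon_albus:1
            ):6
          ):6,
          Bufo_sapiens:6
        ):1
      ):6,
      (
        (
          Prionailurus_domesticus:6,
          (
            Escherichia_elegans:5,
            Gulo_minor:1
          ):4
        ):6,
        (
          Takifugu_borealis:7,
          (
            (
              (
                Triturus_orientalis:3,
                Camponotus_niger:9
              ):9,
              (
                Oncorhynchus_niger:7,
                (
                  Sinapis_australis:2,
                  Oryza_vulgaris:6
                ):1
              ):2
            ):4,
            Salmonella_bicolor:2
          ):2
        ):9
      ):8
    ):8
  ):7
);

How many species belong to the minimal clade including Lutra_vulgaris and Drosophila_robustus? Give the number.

9

The MRCA of Lutra_vulgaris and Drosophila_robustus is the node subtending (((Nomascus_elegans,(Ailuropoda_nanus,Lutra_vulgaris)),((Arabidopsis_maculatus,(Salamandra_viridis,Taxidea_fluviatilis)),(Carpinus_sapiens,Gasterosteus_robustus))),Drosophila_robustus).
That clade contains 9 terminal taxa: Ailuropoda_nanus, Arabidopsis_maculatus, Carpinus_sapiens, Drosophila_robustus, Gasterosteus_robustus, Lutra_vulgaris, Nomascus_elegans, Salamandra_viridis, Taxidea_fluviatilis.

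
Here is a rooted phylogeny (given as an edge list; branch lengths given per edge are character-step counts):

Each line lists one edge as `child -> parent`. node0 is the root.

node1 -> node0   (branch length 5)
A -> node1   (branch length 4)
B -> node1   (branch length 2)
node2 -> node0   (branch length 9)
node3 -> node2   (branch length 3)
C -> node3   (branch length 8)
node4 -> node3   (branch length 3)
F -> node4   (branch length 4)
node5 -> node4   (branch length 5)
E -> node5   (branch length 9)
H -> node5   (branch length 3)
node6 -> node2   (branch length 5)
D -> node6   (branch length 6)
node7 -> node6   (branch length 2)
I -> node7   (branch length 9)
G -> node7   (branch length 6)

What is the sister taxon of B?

B attaches to the tree at the node subtending (A,B).
The other lineage descending from that same node — the sister group — is the single tip A.

A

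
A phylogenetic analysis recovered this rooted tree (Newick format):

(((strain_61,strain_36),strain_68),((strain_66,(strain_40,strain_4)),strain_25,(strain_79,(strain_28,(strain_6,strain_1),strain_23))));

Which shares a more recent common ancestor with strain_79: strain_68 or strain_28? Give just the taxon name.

The MRCA of strain_79 and strain_28 subtends (strain_79,(strain_28,(strain_6,strain_1),strain_23)) (5 taxa).
The MRCA of strain_79 and strain_68 is the root, subtending the entire tree (12 taxa).
The first is nested inside the second, so strain_79 shares a more recent common ancestor with strain_28.

strain_28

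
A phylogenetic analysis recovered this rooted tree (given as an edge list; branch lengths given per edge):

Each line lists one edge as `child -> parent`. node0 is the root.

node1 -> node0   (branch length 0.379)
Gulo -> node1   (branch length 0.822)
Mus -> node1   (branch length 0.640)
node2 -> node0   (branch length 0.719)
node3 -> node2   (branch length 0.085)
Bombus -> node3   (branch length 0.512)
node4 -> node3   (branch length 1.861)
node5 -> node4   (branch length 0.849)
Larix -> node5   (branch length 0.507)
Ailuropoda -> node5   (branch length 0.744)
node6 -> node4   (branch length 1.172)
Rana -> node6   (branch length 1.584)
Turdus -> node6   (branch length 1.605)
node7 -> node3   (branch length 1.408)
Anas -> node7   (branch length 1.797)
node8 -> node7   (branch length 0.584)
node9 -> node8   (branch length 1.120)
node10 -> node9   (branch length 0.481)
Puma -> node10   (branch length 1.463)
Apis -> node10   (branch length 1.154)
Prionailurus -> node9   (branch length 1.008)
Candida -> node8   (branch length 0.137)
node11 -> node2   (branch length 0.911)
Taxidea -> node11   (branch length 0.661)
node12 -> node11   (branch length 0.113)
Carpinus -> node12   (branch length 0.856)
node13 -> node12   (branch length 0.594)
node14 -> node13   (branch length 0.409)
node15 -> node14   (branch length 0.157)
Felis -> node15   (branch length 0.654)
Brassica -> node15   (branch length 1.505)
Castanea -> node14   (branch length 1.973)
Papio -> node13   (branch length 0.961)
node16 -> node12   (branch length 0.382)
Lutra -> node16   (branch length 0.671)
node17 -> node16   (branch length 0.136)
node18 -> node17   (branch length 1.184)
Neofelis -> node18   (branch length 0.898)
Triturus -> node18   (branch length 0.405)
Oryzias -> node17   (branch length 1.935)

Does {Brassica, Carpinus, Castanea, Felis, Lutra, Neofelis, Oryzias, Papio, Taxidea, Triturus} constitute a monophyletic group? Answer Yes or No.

The most recent common ancestor of these taxa subtends (Taxidea,(Carpinus,(((Felis,Brassica),Castanea),Papio),(Lutra,((Neofelis,Triturus),Oryzias)))).
That clade has exactly 10 tips — every listed taxon and nothing else — so the group is monophyletic.

Yes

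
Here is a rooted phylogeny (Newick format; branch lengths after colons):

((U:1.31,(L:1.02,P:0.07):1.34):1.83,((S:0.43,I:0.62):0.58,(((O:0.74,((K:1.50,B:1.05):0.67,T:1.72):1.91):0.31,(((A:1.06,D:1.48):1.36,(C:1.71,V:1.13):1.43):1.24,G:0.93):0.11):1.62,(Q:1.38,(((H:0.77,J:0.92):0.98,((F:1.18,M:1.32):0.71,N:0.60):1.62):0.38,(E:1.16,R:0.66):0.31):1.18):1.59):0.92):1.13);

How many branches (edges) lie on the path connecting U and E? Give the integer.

The MRCA of U and E is the root of the tree.
From U up to that node: 2 branches. From E up to the same node: 6 branches. Total: 2 + 6 = 8.

8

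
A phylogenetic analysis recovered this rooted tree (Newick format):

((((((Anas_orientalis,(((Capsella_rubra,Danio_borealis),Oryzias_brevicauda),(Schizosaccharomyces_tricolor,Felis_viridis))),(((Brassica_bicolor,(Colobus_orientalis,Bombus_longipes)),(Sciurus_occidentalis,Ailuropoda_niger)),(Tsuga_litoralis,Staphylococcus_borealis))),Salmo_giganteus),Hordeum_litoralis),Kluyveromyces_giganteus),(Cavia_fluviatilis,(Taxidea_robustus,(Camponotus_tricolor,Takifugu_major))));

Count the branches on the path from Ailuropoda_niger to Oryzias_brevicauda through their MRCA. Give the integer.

8

The MRCA of Ailuropoda_niger and Oryzias_brevicauda is the node subtending ((Anas_orientalis,(((Capsella_rubra,Danio_borealis),Oryzias_brevicauda),(Schizosaccharomyces_tricolor,Felis_viridis))),(((Brassica_bicolor,(Colobus_orientalis,Bombus_longipes)),(Sciurus_occidentalis,Ailuropoda_niger)),(Tsuga_litoralis,Staphylococcus_borealis))).
From Ailuropoda_niger up to that node: 4 branches. From Oryzias_brevicauda up to the same node: 4 branches. Total: 4 + 4 = 8.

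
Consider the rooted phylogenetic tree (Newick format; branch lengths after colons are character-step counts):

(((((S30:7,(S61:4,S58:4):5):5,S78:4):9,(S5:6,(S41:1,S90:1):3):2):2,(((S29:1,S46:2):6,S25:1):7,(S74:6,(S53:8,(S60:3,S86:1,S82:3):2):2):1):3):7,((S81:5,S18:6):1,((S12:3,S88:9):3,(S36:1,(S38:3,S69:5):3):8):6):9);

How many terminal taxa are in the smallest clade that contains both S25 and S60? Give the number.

The MRCA of S25 and S60 is the node subtending (((S29,S46),S25),(S74,(S53,(S60,S86,S82)))).
That clade contains 8 terminal taxa: S25, S29, S46, S53, S60, S74, S82, S86.

8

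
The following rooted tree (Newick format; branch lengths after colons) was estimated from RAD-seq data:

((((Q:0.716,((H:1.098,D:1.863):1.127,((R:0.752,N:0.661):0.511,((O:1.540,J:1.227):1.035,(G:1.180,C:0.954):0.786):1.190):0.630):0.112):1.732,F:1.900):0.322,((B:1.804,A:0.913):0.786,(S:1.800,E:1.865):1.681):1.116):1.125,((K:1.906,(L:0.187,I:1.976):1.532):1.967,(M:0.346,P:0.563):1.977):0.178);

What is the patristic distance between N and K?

The path runs N → … → MRCA → … → K; the MRCA is the root of the tree.
Branch lengths along that path: 0.661 + 0.511 + 0.630 + 0.112 + 1.732 + 0.322 + 1.125 + 0.178 + 1.967 + 1.906 = 9.144.

9.144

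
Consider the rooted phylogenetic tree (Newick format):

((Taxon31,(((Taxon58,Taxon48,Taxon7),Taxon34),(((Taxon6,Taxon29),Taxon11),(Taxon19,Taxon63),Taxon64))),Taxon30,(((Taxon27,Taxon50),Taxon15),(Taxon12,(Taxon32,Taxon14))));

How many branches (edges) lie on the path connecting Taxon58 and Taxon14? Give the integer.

The MRCA of Taxon58 and Taxon14 is the root of the tree.
From Taxon58 up to that node: 5 branches. From Taxon14 up to the same node: 4 branches. Total: 5 + 4 = 9.

9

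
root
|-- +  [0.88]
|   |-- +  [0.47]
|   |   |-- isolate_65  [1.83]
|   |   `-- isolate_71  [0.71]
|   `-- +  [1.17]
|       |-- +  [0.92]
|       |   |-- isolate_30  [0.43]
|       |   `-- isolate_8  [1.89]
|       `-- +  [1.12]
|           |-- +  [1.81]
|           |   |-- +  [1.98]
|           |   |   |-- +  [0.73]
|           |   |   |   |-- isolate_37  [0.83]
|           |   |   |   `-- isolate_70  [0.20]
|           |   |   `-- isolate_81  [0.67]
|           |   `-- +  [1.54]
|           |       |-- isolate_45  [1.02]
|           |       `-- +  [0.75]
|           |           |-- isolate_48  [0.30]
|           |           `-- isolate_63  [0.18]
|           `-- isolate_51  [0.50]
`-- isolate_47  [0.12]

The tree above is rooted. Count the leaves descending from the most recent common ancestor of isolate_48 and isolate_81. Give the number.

The MRCA of isolate_48 and isolate_81 is the node subtending (((isolate_37,isolate_70),isolate_81),(isolate_45,(isolate_48,isolate_63))).
That clade contains 6 terminal taxa: isolate_37, isolate_45, isolate_48, isolate_63, isolate_70, isolate_81.

6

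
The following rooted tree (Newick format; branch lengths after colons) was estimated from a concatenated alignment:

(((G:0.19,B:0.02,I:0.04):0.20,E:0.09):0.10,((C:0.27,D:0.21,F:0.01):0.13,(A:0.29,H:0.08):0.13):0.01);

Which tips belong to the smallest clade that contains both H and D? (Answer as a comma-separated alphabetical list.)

Tracing H: it sits inside (A,H).
Tracing D: it sits inside (C,D,F).
The smallest clade enclosing both is ((C,D,F),(A,H)); the answer is its 5 terminal taxa in alphabetical order.

A, C, D, F, H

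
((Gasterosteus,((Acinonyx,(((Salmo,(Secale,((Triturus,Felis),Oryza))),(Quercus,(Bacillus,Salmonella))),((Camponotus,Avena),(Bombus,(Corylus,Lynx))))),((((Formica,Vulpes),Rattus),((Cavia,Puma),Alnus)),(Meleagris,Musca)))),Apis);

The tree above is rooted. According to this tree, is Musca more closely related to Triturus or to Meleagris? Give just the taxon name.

Meleagris

The MRCA of Musca and Meleagris subtends (Meleagris,Musca) (2 taxa).
The MRCA of Musca and Triturus subtends ((Acinonyx,(((Salmo,(Secale,((Triturus,Felis),Oryza))),(Quercus,(Bacillus,Salmonella))),((Camponotus,Avena),(Bombus,(Corylus,Lynx))))),((((Formica,Vulpes),Rattus),((Cavia,Puma),Alnus)),(Meleagris,Musca))) (22 taxa).
The first is nested inside the second, so Musca shares a more recent common ancestor with Meleagris.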